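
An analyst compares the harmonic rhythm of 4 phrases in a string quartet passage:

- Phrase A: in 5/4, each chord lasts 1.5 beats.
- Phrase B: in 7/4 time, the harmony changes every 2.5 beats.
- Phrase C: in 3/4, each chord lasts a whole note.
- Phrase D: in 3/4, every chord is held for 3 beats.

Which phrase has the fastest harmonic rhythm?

Phrase A

A: each chord is 1.5 beats in 5/4, so 10/3 per bar.
B: each chord is 2.5 beats in 7/4, so 2.8 per bar.
C: each chord is 4 beats in 3/4, so 0.75 per bar.
D: each chord is 3 beats in 3/4, so 1 per bar.
Fastest is A at 10/3 chords/bar.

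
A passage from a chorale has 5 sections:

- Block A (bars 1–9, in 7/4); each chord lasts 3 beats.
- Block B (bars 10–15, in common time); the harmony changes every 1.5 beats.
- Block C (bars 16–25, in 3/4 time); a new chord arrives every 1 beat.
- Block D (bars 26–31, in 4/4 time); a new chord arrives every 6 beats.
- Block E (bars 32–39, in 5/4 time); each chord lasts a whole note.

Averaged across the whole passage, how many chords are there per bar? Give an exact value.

A: 9 bars of 7 beats is 63 beats; at 3 beats each that's 21 chords.
B: 6 bars of 4 beats is 24 beats; at 1.5 beats each that's 16 chords.
C: 10 bars of 3 beats is 30 beats; at 1 beat each that's 30 chords.
D: 6 bars of 4 beats is 24 beats; at 6 beats each that's 4 chords.
E: 8 bars of 5 beats is 40 beats; at 4 beats each that's 10 chords.
Overall: 81 chords over 39 bars → 81/39 = 27/13 chords per bar.

27/13 chords per bar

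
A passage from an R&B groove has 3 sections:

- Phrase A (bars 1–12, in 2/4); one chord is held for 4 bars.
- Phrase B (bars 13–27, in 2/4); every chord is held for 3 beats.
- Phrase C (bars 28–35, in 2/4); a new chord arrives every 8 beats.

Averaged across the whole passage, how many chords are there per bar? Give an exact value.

A: 12 bars of 2 beats is 24 beats; at 8 beats each that's 3 chords.
B: 15 bars of 2 beats is 30 beats; at 3 beats each that's 10 chords.
C: 8 bars of 2 beats is 16 beats; at 8 beats each that's 2 chords.
Overall: 15 chords over 35 bars → 15/35 = 3/7 chords per bar.

3/7 chords per bar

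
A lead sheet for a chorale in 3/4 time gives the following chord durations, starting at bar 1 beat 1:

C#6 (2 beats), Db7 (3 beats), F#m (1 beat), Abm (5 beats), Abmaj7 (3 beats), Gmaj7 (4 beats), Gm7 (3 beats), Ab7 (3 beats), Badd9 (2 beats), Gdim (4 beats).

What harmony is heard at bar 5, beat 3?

Beat 3 of bar 5 is beat (5−1)×3 + 3 = 15 overall.
Running totals: C#6 ends at 2, Db7 ends at 5, F#m ends at 6, Abm ends at 11, Abmaj7 ends at 14, Gmaj7 ends at 18.
Beat 15 falls within Gmaj7.

Gmaj7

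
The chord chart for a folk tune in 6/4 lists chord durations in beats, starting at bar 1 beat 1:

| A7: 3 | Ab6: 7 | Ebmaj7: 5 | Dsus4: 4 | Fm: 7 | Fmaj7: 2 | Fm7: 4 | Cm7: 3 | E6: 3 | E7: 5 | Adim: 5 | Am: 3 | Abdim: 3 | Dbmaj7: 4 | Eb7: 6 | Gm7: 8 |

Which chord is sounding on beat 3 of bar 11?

Beat 3 of bar 11 is beat (11−1)×6 + 3 = 63 overall.
Running totals: A7 ends at 3, Ab6 ends at 10, Ebmaj7 ends at 15, Dsus4 ends at 19, Fm ends at 26, Fmaj7 ends at 28, Fm7 ends at 32, Cm7 ends at 35, E6 ends at 38, E7 ends at 43, Adim ends at 48, Am ends at 51, Abdim ends at 54, Dbmaj7 ends at 58, Eb7 ends at 64.
Beat 63 falls within Eb7.

Eb7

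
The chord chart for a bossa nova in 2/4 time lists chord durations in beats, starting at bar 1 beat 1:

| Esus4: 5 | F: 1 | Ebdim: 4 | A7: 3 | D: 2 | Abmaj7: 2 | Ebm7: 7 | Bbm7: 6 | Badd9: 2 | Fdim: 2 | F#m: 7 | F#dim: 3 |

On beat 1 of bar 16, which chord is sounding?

Badd9

Beat 1 of bar 16 is beat (16−1)×2 + 1 = 31 overall.
Running totals: Esus4 ends at 5, F ends at 6, Ebdim ends at 10, A7 ends at 13, D ends at 15, Abmaj7 ends at 17, Ebm7 ends at 24, Bbm7 ends at 30, Badd9 ends at 32.
Beat 31 falls within Badd9.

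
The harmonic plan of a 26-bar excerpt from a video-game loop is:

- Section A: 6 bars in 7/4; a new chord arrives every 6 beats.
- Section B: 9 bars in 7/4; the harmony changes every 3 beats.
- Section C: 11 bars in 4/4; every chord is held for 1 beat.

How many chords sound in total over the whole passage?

72 chords

A has 42 beats and chords last 6 each, so 7 chords.
B has 63 beats and chords last 3 each, so 21 chords.
C has 44 beats and chords last 1 each, so 44 chords.
Total: 7 + 21 + 44 = 72.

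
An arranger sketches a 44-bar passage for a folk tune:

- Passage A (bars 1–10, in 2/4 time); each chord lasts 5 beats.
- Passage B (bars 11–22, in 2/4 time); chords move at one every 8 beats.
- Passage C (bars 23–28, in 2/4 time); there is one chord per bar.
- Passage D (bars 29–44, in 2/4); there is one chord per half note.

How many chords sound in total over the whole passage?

29 chords

A: 10 bars × 2 beats = 20 beats; 5 beats/chord → 4 chords.
B: 12 bars × 2 beats = 24 beats; 8 beats/chord → 3 chords.
C: 6 bars × 2 beats = 12 beats; 2 beats/chord → 6 chords.
D: 16 bars × 2 beats = 32 beats; 2 beats/chord → 16 chords.
Total: 4 + 3 + 6 + 16 = 29.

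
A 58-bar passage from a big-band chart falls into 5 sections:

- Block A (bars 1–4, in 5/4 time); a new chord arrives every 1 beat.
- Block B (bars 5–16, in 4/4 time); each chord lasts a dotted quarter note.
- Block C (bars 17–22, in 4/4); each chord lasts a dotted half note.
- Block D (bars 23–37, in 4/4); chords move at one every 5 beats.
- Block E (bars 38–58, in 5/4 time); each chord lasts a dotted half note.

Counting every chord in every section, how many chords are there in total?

107 chords

A has 20 beats and chords last 1 each, so 20 chords.
B has 48 beats and chords last 1.5 each, so 32 chords.
C has 24 beats and chords last 3 each, so 8 chords.
D has 60 beats and chords last 5 each, so 12 chords.
E has 105 beats and chords last 3 each, so 35 chords.
Total: 20 + 32 + 8 + 12 + 35 = 107.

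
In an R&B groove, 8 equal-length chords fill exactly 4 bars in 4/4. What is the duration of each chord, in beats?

2 beats

4 bars × 4 beats/bar = 16 beats total.
16 beats ÷ 8 chords = 2 beats per chord.
(That is a half note.)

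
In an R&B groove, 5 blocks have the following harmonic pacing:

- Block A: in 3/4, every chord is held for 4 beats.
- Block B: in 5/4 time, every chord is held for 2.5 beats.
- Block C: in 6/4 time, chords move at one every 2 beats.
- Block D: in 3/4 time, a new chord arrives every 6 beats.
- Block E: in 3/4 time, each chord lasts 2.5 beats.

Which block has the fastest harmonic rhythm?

Block C

A: 3/4 = 0.75 chords/bar.
B: 5/2.5 = 2 chords/bar.
C: 6/2 = 3 chords/bar.
D: 3/6 = 0.5 chords/bar.
E: 3/2.5 = 1.2 chords/bar.
Fastest is C at 3 chords/bar.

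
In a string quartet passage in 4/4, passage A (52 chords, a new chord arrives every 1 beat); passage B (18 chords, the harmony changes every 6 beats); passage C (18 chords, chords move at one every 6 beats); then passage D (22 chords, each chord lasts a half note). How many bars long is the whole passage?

78 bars

A: 52 × 1 = 52 beats = 13 bars.
B: 18 × 6 = 108 beats = 27 bars.
C: 18 × 6 = 108 beats = 27 bars.
D: 22 × 2 = 44 beats = 11 bars.
Total: 13 + 27 + 27 + 11 = 78 bars.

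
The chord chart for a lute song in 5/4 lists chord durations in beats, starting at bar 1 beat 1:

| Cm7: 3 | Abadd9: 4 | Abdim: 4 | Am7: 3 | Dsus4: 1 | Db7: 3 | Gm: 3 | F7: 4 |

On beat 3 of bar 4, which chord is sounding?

Beat 3 of bar 4 is beat (4−1)×5 + 3 = 18 overall.
Running totals: Cm7 ends at 3, Abadd9 ends at 7, Abdim ends at 11, Am7 ends at 14, Dsus4 ends at 15, Db7 ends at 18.
Beat 18 falls within Db7.

Db7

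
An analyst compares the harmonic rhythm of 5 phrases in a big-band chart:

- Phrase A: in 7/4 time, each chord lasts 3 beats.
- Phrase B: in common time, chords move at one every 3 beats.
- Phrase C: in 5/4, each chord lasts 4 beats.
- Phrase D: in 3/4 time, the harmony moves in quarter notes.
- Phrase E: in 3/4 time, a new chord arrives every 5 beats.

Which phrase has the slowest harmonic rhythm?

A: 7 beats/bar ÷ 3 beats/chord = 7/3 chords/bar.
B: 4 beats/bar ÷ 3 beats/chord = 4/3 chords/bar.
C: 5 beats/bar ÷ 4 beats/chord = 1.25 chords/bar.
D: 3 beats/bar ÷ 1 beat/chord = 3 chords/bar.
E: 3 beats/bar ÷ 5 beats/chord = 0.6 chords/bar.
Slowest is E at 0.6 chords/bar.

Phrase E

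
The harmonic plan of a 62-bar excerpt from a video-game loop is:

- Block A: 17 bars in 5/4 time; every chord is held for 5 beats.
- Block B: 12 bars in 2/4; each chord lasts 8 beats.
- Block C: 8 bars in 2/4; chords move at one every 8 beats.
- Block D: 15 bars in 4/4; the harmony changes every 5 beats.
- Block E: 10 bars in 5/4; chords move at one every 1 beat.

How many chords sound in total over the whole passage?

84 chords

A: 17·5 = 85 beats, 85/5 = 17 chords.
B: 12·2 = 24 beats, 24/8 = 3 chords.
C: 8·2 = 16 beats, 16/8 = 2 chords.
D: 15·4 = 60 beats, 60/5 = 12 chords.
E: 10·5 = 50 beats, 50/1 = 50 chords.
Total: 17 + 3 + 2 + 12 + 50 = 84.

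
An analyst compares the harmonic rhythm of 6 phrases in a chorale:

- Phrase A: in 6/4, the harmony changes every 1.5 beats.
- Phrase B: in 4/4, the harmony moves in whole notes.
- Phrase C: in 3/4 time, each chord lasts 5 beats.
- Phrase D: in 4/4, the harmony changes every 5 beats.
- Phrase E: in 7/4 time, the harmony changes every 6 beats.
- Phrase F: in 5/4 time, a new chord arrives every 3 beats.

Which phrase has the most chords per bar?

Phrase A

A: 6 beats/bar ÷ 1.5 beats/chord = 4 chords/bar.
B: 4 beats/bar ÷ 4 beats/chord = 1 chord/bar.
C: 3 beats/bar ÷ 5 beats/chord = 0.6 chords/bar.
D: 4 beats/bar ÷ 5 beats/chord = 0.8 chords/bar.
E: 7 beats/bar ÷ 6 beats/chord = 7/6 chords/bar.
F: 5 beats/bar ÷ 3 beats/chord = 5/3 chords/bar.
Fastest is A at 4 chords/bar.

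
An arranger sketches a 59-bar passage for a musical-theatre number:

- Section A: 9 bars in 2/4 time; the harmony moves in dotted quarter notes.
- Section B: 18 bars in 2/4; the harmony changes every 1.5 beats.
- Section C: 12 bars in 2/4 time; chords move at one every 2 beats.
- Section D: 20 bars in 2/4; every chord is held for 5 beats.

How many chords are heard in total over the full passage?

56 chords

A: 9 bars × 2 beats = 18 beats; 1.5 beats/chord → 12 chords.
B: 18 bars × 2 beats = 36 beats; 1.5 beats/chord → 24 chords.
C: 12 bars × 2 beats = 24 beats; 2 beats/chord → 12 chords.
D: 20 bars × 2 beats = 40 beats; 5 beats/chord → 8 chords.
Total: 12 + 24 + 12 + 8 = 56.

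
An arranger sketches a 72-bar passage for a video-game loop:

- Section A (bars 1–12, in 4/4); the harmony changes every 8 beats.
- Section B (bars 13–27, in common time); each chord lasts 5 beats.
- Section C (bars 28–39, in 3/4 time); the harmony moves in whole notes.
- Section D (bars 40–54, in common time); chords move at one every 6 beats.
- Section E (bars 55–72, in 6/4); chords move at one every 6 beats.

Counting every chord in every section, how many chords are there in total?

55 chords

A: 12 bars × 4 beats = 48 beats; 8 beats/chord → 6 chords.
B: 15 bars × 4 beats = 60 beats; 5 beats/chord → 12 chords.
C: 12 bars × 3 beats = 36 beats; 4 beats/chord → 9 chords.
D: 15 bars × 4 beats = 60 beats; 6 beats/chord → 10 chords.
E: 18 bars × 6 beats = 108 beats; 6 beats/chord → 18 chords.
Total: 6 + 12 + 9 + 10 + 18 = 55.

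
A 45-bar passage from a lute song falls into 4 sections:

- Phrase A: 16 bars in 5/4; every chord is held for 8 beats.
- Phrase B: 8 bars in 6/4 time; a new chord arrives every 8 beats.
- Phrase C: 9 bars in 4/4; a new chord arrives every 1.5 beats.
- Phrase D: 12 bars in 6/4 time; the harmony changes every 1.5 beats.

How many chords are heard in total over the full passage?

A has 80 beats and chords last 8 each, so 10 chords.
B has 48 beats and chords last 8 each, so 6 chords.
C has 36 beats and chords last 1.5 each, so 24 chords.
D has 72 beats and chords last 1.5 each, so 48 chords.
Total: 10 + 6 + 24 + 48 = 88.

88 chords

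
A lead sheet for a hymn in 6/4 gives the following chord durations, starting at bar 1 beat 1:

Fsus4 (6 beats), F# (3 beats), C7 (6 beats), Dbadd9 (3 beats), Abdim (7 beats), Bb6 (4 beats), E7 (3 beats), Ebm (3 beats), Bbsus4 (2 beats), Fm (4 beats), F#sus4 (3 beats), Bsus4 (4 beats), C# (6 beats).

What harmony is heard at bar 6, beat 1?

E7

Beat 1 of bar 6 is beat (6−1)×6 + 1 = 31 overall.
Running totals: Fsus4 ends at 6, F# ends at 9, C7 ends at 15, Dbadd9 ends at 18, Abdim ends at 25, Bb6 ends at 29, E7 ends at 32.
Beat 31 falls within E7.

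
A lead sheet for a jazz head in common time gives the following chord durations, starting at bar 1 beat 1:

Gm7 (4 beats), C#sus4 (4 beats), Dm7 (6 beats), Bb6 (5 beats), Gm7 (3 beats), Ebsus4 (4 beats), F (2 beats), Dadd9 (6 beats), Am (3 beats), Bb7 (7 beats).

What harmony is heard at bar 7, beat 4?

Beat 4 of bar 7 is beat (7−1)×4 + 4 = 28 overall.
Running totals: Gm7 ends at 4, C#sus4 ends at 8, Dm7 ends at 14, Bb6 ends at 19, Gm7 ends at 22, Ebsus4 ends at 26, F ends at 28.
Beat 28 falls within F.

F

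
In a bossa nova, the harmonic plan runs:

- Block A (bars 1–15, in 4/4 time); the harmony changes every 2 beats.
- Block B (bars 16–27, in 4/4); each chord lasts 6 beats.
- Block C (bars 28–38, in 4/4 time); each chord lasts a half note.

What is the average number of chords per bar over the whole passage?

30/19 chords per bar

A: 15 bars of 4 beats is 60 beats; at 2 beats each that's 30 chords.
B: 12 bars of 4 beats is 48 beats; at 6 beats each that's 8 chords.
C: 11 bars of 4 beats is 44 beats; at 2 beats each that's 22 chords.
Overall: 60 chords over 38 bars → 60/38 = 30/19 chords per bar.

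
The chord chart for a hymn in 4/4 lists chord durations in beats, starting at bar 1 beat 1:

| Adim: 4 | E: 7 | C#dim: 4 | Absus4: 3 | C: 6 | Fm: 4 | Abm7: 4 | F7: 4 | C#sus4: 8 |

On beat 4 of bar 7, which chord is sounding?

Beat 4 of bar 7 is beat (7−1)×4 + 4 = 28 overall.
Running totals: Adim ends at 4, E ends at 11, C#dim ends at 15, Absus4 ends at 18, C ends at 24, Fm ends at 28.
Beat 28 falls within Fm.

Fm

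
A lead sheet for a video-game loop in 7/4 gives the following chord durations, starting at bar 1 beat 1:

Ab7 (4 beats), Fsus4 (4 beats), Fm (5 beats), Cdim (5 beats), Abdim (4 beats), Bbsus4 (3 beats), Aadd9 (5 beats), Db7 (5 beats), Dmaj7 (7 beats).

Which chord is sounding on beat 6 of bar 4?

Beat 6 of bar 4 is beat (4−1)×7 + 6 = 27 overall.
Running totals: Ab7 ends at 4, Fsus4 ends at 8, Fm ends at 13, Cdim ends at 18, Abdim ends at 22, Bbsus4 ends at 25, Aadd9 ends at 30.
Beat 27 falls within Aadd9.

Aadd9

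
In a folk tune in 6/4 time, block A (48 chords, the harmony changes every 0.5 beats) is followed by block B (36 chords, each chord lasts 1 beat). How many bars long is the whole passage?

A: 48 × 0.5 = 24 beats = 4 bars.
B: 36 × 1 = 36 beats = 6 bars.
Total: 4 + 6 = 10 bars.

10 bars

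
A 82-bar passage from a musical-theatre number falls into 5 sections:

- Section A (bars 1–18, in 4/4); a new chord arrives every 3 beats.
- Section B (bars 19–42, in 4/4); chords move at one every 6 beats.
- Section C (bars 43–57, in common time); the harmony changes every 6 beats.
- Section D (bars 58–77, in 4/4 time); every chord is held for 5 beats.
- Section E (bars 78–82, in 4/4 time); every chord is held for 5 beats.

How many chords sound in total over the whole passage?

70 chords

A has 72 beats and chords last 3 each, so 24 chords.
B has 96 beats and chords last 6 each, so 16 chords.
C has 60 beats and chords last 6 each, so 10 chords.
D has 80 beats and chords last 5 each, so 16 chords.
E has 20 beats and chords last 5 each, so 4 chords.
Total: 24 + 16 + 10 + 16 + 4 = 70.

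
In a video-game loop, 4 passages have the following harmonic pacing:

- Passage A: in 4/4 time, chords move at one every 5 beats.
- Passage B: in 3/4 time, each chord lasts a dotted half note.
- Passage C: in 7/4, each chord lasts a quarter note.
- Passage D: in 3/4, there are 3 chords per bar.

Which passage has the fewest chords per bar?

A: each chord is 5 beats in 4/4, so 0.8 per bar.
B: each chord is 3 beats in 3/4, so 1 per bar.
C: each chord is 1 beat in 7/4, so 7 per bar.
D: each chord is 1 beat in 3/4, so 3 per bar.
Slowest is A at 0.8 chords/bar.

Passage A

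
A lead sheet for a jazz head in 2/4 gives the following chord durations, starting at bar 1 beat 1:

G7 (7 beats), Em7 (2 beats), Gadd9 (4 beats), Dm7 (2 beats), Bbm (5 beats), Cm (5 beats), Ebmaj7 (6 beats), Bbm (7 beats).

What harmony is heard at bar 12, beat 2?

Cm

Beat 2 of bar 12 is beat (12−1)×2 + 2 = 24 overall.
Running totals: G7 ends at 7, Em7 ends at 9, Gadd9 ends at 13, Dm7 ends at 15, Bbm ends at 20, Cm ends at 25.
Beat 24 falls within Cm.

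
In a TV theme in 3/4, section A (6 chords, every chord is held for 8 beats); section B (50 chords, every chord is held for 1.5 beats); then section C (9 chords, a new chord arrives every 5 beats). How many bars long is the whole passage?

56 bars

A: 6 × 8 = 48 beats = 16 bars.
B: 50 × 1.5 = 75 beats = 25 bars.
C: 9 × 5 = 45 beats = 15 bars.
Total: 16 + 25 + 15 = 56 bars.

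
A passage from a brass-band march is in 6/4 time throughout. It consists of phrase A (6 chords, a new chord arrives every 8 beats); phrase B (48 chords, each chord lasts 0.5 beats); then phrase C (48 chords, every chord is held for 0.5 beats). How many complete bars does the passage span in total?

A: 6 × 8 = 48 beats = 8 bars.
B: 48 × 0.5 = 24 beats = 4 bars.
C: 48 × 0.5 = 24 beats = 4 bars.
Total: 8 + 4 + 4 = 16 bars.

16 bars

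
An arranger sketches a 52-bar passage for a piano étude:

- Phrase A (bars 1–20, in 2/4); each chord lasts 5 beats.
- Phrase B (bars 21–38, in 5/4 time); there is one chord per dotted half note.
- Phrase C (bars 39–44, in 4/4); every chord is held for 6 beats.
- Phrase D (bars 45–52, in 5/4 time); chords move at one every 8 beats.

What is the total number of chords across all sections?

A: 20 bars × 2 beats = 40 beats; 5 beats/chord → 8 chords.
B: 18 bars × 5 beats = 90 beats; 3 beats/chord → 30 chords.
C: 6 bars × 4 beats = 24 beats; 6 beats/chord → 4 chords.
D: 8 bars × 5 beats = 40 beats; 8 beats/chord → 5 chords.
Total: 8 + 30 + 4 + 5 = 47.

47 chords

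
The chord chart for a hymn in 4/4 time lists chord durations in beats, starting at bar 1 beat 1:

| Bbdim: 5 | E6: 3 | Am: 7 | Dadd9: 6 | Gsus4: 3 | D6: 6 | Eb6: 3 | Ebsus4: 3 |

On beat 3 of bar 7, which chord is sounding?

Beat 3 of bar 7 is beat (7−1)×4 + 3 = 27 overall.
Running totals: Bbdim ends at 5, E6 ends at 8, Am ends at 15, Dadd9 ends at 21, Gsus4 ends at 24, D6 ends at 30.
Beat 27 falls within D6.

D6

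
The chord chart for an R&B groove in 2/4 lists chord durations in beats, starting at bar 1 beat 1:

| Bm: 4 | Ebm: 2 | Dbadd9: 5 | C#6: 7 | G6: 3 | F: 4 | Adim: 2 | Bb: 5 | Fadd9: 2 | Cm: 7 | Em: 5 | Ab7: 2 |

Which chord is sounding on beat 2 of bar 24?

Ab7

Beat 2 of bar 24 is beat (24−1)×2 + 2 = 48 overall.
Running totals: Bm ends at 4, Ebm ends at 6, Dbadd9 ends at 11, C#6 ends at 18, G6 ends at 21, F ends at 25, Adim ends at 27, Bb ends at 32, Fadd9 ends at 34, Cm ends at 41, Em ends at 46, Ab7 ends at 48.
Beat 48 falls within Ab7.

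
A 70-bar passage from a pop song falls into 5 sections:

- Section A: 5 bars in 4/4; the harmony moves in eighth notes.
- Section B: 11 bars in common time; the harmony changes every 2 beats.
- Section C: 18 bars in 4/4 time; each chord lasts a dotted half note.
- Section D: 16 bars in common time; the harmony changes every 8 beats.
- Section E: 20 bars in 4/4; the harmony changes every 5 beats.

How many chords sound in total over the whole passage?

A has 20 beats and chords last 0.5 each, so 40 chords.
B has 44 beats and chords last 2 each, so 22 chords.
C has 72 beats and chords last 3 each, so 24 chords.
D has 64 beats and chords last 8 each, so 8 chords.
E has 80 beats and chords last 5 each, so 16 chords.
Total: 40 + 22 + 24 + 8 + 16 = 110.

110 chords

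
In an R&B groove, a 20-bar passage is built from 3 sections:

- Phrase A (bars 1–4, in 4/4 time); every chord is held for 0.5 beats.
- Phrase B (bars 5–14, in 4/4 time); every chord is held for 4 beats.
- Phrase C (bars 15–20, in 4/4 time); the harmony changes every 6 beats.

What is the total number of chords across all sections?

A: 4·4 = 16 beats, 16/0.5 = 32 chords.
B: 10·4 = 40 beats, 40/4 = 10 chords.
C: 6·4 = 24 beats, 24/6 = 4 chords.
Total: 32 + 10 + 4 = 46.

46 chords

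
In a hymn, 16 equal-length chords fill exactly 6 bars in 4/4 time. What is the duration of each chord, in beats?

6 bars × 4 beats/bar = 24 beats total.
24 beats ÷ 16 chords = 1.5 beats per chord.
(That is a dotted quarter note.)

1.5 beats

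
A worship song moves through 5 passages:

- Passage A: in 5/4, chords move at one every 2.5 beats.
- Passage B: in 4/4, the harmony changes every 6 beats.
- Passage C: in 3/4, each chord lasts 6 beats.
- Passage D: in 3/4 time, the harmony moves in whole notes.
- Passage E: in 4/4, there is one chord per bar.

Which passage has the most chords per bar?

Passage A

A: each chord is 2.5 beats in 5/4, so 2 per bar.
B: each chord is 6 beats in 4/4, so 2/3 per bar.
C: each chord is 6 beats in 3/4, so 0.5 per bar.
D: each chord is 4 beats in 3/4, so 0.75 per bar.
E: each chord is 4 beats in 4/4, so 1 per bar.
Fastest is A at 2 chords/bar.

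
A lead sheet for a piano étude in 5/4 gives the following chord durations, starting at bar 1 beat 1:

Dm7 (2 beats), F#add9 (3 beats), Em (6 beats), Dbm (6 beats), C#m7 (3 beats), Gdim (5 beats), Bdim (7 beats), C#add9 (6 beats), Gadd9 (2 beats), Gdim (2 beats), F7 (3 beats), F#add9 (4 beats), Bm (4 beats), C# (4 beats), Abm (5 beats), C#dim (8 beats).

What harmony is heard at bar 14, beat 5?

Beat 5 of bar 14 is beat (14−1)×5 + 5 = 70 overall.
Running totals: Dm7 ends at 2, F#add9 ends at 5, Em ends at 11, Dbm ends at 17, C#m7 ends at 20, Gdim ends at 25, Bdim ends at 32, C#add9 ends at 38, Gadd9 ends at 40, Gdim ends at 42, F7 ends at 45, F#add9 ends at 49, Bm ends at 53, C# ends at 57, Abm ends at 62, C#dim ends at 70.
Beat 70 falls within C#dim.

C#dim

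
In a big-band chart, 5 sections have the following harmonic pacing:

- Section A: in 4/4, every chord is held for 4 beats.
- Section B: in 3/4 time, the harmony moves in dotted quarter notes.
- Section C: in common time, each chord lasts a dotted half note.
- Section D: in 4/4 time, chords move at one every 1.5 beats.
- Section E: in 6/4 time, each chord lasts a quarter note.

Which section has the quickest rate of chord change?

Section E

A: 4 beats/bar ÷ 4 beats/chord = 1 chord/bar.
B: 3 beats/bar ÷ 1.5 beats/chord = 2 chords/bar.
C: 4 beats/bar ÷ 3 beats/chord = 4/3 chords/bar.
D: 4 beats/bar ÷ 1.5 beats/chord = 8/3 chords/bar.
E: 6 beats/bar ÷ 1 beat/chord = 6 chords/bar.
Fastest is E at 6 chords/bar.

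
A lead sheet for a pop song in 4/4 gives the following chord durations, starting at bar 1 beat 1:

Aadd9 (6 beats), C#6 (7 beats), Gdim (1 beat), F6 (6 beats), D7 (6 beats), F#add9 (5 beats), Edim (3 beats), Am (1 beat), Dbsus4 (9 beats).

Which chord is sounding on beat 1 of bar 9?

Edim

Beat 1 of bar 9 is beat (9−1)×4 + 1 = 33 overall.
Running totals: Aadd9 ends at 6, C#6 ends at 13, Gdim ends at 14, F6 ends at 20, D7 ends at 26, F#add9 ends at 31, Edim ends at 34.
Beat 33 falls within Edim.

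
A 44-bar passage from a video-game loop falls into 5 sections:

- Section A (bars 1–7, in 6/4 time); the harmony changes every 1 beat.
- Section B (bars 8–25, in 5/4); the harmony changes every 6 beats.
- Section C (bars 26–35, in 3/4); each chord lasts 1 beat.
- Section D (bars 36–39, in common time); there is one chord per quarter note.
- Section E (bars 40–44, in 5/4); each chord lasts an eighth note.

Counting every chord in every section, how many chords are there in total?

153 chords

A has 42 beats and chords last 1 each, so 42 chords.
B has 90 beats and chords last 6 each, so 15 chords.
C has 30 beats and chords last 1 each, so 30 chords.
D has 16 beats and chords last 1 each, so 16 chords.
E has 25 beats and chords last 0.5 each, so 50 chords.
Total: 42 + 15 + 30 + 16 + 50 = 153.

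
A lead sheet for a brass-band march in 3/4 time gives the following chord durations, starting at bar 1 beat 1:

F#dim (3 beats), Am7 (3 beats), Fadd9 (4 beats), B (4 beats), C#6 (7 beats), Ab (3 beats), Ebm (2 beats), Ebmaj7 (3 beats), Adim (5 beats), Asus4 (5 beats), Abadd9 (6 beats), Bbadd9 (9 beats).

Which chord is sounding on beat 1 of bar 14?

Beat 1 of bar 14 is beat (14−1)×3 + 1 = 40 overall.
Running totals: F#dim ends at 3, Am7 ends at 6, Fadd9 ends at 10, B ends at 14, C#6 ends at 21, Ab ends at 24, Ebm ends at 26, Ebmaj7 ends at 29, Adim ends at 34, Asus4 ends at 39, Abadd9 ends at 45.
Beat 40 falls within Abadd9.

Abadd9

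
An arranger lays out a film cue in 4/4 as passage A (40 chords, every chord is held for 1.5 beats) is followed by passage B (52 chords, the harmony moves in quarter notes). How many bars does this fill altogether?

A: 40 × 1.5 = 60 beats = 15 bars.
B: 52 × 1 = 52 beats = 13 bars.
Total: 15 + 13 = 28 bars.

28 bars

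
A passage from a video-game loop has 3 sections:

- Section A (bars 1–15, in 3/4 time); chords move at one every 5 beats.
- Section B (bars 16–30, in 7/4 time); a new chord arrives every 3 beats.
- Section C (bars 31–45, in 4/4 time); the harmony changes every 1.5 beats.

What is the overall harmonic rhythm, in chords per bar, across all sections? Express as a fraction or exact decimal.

A: 15 × 3 = 45 beats ÷ 5 = 9 chords.
B: 15 × 7 = 105 beats ÷ 3 = 35 chords.
C: 15 × 4 = 60 beats ÷ 1.5 = 40 chords.
Overall: 84 chords over 45 bars → 84/45 = 28/15 chords per bar.

28/15 chords per bar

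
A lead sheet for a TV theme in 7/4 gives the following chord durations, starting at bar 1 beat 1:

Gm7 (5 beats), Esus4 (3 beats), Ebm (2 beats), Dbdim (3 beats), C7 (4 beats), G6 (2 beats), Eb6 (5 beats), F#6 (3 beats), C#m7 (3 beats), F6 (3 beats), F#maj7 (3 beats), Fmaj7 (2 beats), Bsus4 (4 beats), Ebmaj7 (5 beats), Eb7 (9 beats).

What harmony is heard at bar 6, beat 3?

Beat 3 of bar 6 is beat (6−1)×7 + 3 = 38 overall.
Running totals: Gm7 ends at 5, Esus4 ends at 8, Ebm ends at 10, Dbdim ends at 13, C7 ends at 17, G6 ends at 19, Eb6 ends at 24, F#6 ends at 27, C#m7 ends at 30, F6 ends at 33, F#maj7 ends at 36, Fmaj7 ends at 38.
Beat 38 falls within Fmaj7.

Fmaj7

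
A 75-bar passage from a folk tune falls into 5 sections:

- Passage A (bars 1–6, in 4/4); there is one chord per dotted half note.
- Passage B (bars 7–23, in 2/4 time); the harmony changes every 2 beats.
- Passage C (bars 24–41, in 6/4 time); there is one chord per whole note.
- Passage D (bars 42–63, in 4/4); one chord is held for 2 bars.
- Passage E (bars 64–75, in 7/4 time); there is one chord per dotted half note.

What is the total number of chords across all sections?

91 chords

A has 24 beats and chords last 3 each, so 8 chords.
B has 34 beats and chords last 2 each, so 17 chords.
C has 108 beats and chords last 4 each, so 27 chords.
D has 88 beats and chords last 8 each, so 11 chords.
E has 84 beats and chords last 3 each, so 28 chords.
Total: 8 + 17 + 27 + 11 + 28 = 91.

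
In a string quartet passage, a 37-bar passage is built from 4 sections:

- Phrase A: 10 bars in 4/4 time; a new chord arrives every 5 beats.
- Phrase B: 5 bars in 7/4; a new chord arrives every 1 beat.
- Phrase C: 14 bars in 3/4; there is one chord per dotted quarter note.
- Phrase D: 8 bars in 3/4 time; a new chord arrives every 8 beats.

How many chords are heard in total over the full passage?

A: 10 bars × 4 beats = 40 beats; 5 beats/chord → 8 chords.
B: 5 bars × 7 beats = 35 beats; 1 beat/chord → 35 chords.
C: 14 bars × 3 beats = 42 beats; 1.5 beats/chord → 28 chords.
D: 8 bars × 3 beats = 24 beats; 8 beats/chord → 3 chords.
Total: 8 + 35 + 28 + 3 = 74.

74 chords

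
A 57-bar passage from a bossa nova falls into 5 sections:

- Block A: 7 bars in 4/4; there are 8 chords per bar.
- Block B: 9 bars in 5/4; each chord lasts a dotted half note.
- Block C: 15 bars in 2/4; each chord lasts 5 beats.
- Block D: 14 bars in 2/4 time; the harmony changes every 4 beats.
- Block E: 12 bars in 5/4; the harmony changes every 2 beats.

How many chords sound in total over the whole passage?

A: 7 bars × 4 beats = 28 beats; 0.5 beats/chord → 56 chords.
B: 9 bars × 5 beats = 45 beats; 3 beats/chord → 15 chords.
C: 15 bars × 2 beats = 30 beats; 5 beats/chord → 6 chords.
D: 14 bars × 2 beats = 28 beats; 4 beats/chord → 7 chords.
E: 12 bars × 5 beats = 60 beats; 2 beats/chord → 30 chords.
Total: 56 + 15 + 6 + 7 + 30 = 114.

114 chords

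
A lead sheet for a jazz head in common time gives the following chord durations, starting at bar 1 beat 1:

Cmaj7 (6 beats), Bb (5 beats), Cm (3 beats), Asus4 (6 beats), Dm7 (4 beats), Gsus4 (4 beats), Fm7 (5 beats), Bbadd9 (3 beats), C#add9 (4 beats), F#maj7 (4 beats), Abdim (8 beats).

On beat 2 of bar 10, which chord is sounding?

C#add9

Beat 2 of bar 10 is beat (10−1)×4 + 2 = 38 overall.
Running totals: Cmaj7 ends at 6, Bb ends at 11, Cm ends at 14, Asus4 ends at 20, Dm7 ends at 24, Gsus4 ends at 28, Fm7 ends at 33, Bbadd9 ends at 36, C#add9 ends at 40.
Beat 38 falls within C#add9.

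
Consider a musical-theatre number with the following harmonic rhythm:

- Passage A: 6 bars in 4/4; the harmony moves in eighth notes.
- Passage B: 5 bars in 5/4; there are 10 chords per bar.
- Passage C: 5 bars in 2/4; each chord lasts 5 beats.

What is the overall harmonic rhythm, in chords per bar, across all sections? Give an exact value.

A: 6 bars of 4 beats is 24 beats; at 0.5 beats each that's 48 chords.
B: 5 bars of 5 beats is 25 beats; at 0.5 beats each that's 50 chords.
C: 5 bars of 2 beats is 10 beats; at 5 beats each that's 2 chords.
Overall: 100 chords over 16 bars → 100/16 = 6.25 chords per bar.

6.25 chords per bar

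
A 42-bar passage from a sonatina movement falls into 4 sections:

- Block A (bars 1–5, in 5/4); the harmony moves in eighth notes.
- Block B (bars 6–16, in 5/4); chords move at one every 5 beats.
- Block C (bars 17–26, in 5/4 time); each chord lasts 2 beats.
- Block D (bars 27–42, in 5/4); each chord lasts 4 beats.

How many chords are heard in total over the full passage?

106 chords

A: 5 bars × 5 beats = 25 beats; 0.5 beats/chord → 50 chords.
B: 11 bars × 5 beats = 55 beats; 5 beats/chord → 11 chords.
C: 10 bars × 5 beats = 50 beats; 2 beats/chord → 25 chords.
D: 16 bars × 5 beats = 80 beats; 4 beats/chord → 20 chords.
Total: 50 + 11 + 25 + 20 = 106.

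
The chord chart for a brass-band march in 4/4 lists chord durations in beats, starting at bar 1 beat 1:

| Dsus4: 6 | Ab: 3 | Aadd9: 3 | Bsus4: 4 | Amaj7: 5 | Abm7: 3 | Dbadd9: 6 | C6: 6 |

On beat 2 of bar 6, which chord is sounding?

Abm7

Beat 2 of bar 6 is beat (6−1)×4 + 2 = 22 overall.
Running totals: Dsus4 ends at 6, Ab ends at 9, Aadd9 ends at 12, Bsus4 ends at 16, Amaj7 ends at 21, Abm7 ends at 24.
Beat 22 falls within Abm7.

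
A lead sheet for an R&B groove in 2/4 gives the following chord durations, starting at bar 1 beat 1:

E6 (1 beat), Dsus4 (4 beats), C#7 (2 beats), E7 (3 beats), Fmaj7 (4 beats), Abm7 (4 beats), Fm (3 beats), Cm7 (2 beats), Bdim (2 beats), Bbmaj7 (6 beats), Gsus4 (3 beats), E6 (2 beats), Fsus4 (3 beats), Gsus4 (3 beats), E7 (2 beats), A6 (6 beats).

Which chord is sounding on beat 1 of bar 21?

Gsus4

Beat 1 of bar 21 is beat (21−1)×2 + 1 = 41 overall.
Running totals: E6 ends at 1, Dsus4 ends at 5, C#7 ends at 7, E7 ends at 10, Fmaj7 ends at 14, Abm7 ends at 18, Fm ends at 21, Cm7 ends at 23, Bdim ends at 25, Bbmaj7 ends at 31, Gsus4 ends at 34, E6 ends at 36, Fsus4 ends at 39, Gsus4 ends at 42.
Beat 41 falls within Gsus4.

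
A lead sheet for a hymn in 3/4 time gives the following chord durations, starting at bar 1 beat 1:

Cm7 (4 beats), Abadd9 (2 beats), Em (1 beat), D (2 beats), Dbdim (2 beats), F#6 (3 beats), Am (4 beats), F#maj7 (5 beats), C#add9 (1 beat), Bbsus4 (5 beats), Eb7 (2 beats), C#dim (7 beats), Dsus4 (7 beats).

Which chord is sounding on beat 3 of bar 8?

Beat 3 of bar 8 is beat (8−1)×3 + 3 = 24 overall.
Running totals: Cm7 ends at 4, Abadd9 ends at 6, Em ends at 7, D ends at 9, Dbdim ends at 11, F#6 ends at 14, Am ends at 18, F#maj7 ends at 23, C#add9 ends at 24.
Beat 24 falls within C#add9.

C#add9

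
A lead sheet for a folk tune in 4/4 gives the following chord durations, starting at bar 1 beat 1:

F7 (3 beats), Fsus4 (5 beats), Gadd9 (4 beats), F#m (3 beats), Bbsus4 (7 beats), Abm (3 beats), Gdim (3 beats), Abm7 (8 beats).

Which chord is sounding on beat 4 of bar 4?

Beat 4 of bar 4 is beat (4−1)×4 + 4 = 16 overall.
Running totals: F7 ends at 3, Fsus4 ends at 8, Gadd9 ends at 12, F#m ends at 15, Bbsus4 ends at 22.
Beat 16 falls within Bbsus4.

Bbsus4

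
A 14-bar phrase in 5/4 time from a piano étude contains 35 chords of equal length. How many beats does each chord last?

14 bars × 5 beats/bar = 70 beats total.
70 beats ÷ 35 chords = 2 beats per chord.
(That is a half note.)

2 beats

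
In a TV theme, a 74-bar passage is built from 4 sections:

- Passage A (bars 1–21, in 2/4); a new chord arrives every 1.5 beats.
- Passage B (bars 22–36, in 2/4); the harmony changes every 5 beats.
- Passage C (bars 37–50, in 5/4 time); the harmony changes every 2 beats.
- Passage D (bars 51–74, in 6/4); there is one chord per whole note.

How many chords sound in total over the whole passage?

105 chords

A has 42 beats and chords last 1.5 each, so 28 chords.
B has 30 beats and chords last 5 each, so 6 chords.
C has 70 beats and chords last 2 each, so 35 chords.
D has 144 beats and chords last 4 each, so 36 chords.
Total: 28 + 6 + 35 + 36 = 105.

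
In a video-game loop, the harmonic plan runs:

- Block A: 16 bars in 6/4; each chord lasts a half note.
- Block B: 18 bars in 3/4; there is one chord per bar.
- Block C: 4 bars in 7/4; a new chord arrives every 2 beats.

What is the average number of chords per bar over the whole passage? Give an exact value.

A: 16 bars of 6 beats is 96 beats; at 2 beats each that's 48 chords.
B: 18 bars of 3 beats is 54 beats; at 3 beats each that's 18 chords.
C: 4 bars of 7 beats is 28 beats; at 2 beats each that's 14 chords.
Overall: 80 chords over 38 bars → 80/38 = 40/19 chords per bar.

40/19 chords per bar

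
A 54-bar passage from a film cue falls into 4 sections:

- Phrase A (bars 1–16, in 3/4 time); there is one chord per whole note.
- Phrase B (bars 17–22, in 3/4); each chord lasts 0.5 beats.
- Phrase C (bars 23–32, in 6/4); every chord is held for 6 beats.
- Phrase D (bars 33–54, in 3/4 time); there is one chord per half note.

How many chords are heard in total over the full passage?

91 chords

A: 16·3 = 48 beats, 48/4 = 12 chords.
B: 6·3 = 18 beats, 18/0.5 = 36 chords.
C: 10·6 = 60 beats, 60/6 = 10 chords.
D: 22·3 = 66 beats, 66/2 = 33 chords.
Total: 12 + 36 + 10 + 33 = 91.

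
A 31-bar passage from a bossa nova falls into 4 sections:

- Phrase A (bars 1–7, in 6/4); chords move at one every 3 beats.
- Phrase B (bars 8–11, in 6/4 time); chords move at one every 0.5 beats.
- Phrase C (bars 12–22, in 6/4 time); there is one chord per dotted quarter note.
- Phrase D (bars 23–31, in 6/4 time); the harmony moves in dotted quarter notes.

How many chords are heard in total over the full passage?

142 chords

A: 7·6 = 42 beats, 42/3 = 14 chords.
B: 4·6 = 24 beats, 24/0.5 = 48 chords.
C: 11·6 = 66 beats, 66/1.5 = 44 chords.
D: 9·6 = 54 beats, 54/1.5 = 36 chords.
Total: 14 + 48 + 44 + 36 = 142.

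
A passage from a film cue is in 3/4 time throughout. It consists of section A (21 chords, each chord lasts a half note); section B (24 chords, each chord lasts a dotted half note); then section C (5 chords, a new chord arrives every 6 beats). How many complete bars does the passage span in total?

A: 21 × 2 = 42 beats = 14 bars.
B: 24 × 3 = 72 beats = 24 bars.
C: 5 × 6 = 30 beats = 10 bars.
Total: 14 + 24 + 10 = 48 bars.

48 bars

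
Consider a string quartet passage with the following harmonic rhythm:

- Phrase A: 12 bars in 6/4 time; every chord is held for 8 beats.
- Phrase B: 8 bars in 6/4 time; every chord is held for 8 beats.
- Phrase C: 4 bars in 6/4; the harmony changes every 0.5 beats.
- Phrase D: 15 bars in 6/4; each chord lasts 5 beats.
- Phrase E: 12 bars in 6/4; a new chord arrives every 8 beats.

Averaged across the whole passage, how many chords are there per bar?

A: 12 × 6 = 72 beats ÷ 8 = 9 chords.
B: 8 × 6 = 48 beats ÷ 8 = 6 chords.
C: 4 × 6 = 24 beats ÷ 0.5 = 48 chords.
D: 15 × 6 = 90 beats ÷ 5 = 18 chords.
E: 12 × 6 = 72 beats ÷ 8 = 9 chords.
Overall: 90 chords over 51 bars → 90/51 = 30/17 chords per bar.

30/17 chords per bar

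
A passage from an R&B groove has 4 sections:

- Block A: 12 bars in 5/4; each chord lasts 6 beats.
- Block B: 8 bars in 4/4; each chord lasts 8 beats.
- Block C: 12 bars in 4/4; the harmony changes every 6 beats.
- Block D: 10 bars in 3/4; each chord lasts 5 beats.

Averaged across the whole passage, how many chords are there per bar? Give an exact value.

2/3 chords per bar

A: 12 × 5 = 60 beats ÷ 6 = 10 chords.
B: 8 × 4 = 32 beats ÷ 8 = 4 chords.
C: 12 × 4 = 48 beats ÷ 6 = 8 chords.
D: 10 × 3 = 30 beats ÷ 5 = 6 chords.
Overall: 28 chords over 42 bars → 28/42 = 2/3 chords per bar.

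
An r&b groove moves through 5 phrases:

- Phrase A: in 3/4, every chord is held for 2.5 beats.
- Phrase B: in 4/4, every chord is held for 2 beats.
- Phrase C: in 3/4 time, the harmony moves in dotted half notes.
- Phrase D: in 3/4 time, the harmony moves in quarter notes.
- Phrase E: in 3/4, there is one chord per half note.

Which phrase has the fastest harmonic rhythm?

A: each chord is 2.5 beats in 3/4, so 1.2 per bar.
B: each chord is 2 beats in 4/4, so 2 per bar.
C: each chord is 3 beats in 3/4, so 1 per bar.
D: each chord is 1 beat in 3/4, so 3 per bar.
E: each chord is 2 beats in 3/4, so 1.5 per bar.
Fastest is D at 3 chords/bar.

Phrase D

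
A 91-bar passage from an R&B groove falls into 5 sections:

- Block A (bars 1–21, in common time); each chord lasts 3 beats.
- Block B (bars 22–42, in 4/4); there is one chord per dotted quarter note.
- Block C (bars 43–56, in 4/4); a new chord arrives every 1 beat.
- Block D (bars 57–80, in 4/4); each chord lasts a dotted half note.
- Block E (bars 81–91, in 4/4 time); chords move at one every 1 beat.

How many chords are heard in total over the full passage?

216 chords

A: 21 bars × 4 beats = 84 beats; 3 beats/chord → 28 chords.
B: 21 bars × 4 beats = 84 beats; 1.5 beats/chord → 56 chords.
C: 14 bars × 4 beats = 56 beats; 1 beat/chord → 56 chords.
D: 24 bars × 4 beats = 96 beats; 3 beats/chord → 32 chords.
E: 11 bars × 4 beats = 44 beats; 1 beat/chord → 44 chords.
Total: 28 + 56 + 56 + 32 + 44 = 216.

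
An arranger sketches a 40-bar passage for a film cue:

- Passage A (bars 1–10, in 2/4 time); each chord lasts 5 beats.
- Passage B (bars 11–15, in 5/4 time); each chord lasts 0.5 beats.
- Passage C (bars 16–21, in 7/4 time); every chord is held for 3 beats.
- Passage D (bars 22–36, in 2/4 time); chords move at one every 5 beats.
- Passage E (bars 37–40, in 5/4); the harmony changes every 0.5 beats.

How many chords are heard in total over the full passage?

114 chords

A: 10·2 = 20 beats, 20/5 = 4 chords.
B: 5·5 = 25 beats, 25/0.5 = 50 chords.
C: 6·7 = 42 beats, 42/3 = 14 chords.
D: 15·2 = 30 beats, 30/5 = 6 chords.
E: 4·5 = 20 beats, 20/0.5 = 40 chords.
Total: 4 + 50 + 14 + 6 + 40 = 114.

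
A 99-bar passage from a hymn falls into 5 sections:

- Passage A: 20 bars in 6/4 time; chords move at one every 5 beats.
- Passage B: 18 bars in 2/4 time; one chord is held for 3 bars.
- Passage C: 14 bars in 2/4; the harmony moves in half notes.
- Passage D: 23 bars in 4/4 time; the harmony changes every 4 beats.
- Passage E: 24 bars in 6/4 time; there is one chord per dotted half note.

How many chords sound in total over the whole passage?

A has 120 beats and chords last 5 each, so 24 chords.
B has 36 beats and chords last 6 each, so 6 chords.
C has 28 beats and chords last 2 each, so 14 chords.
D has 92 beats and chords last 4 each, so 23 chords.
E has 144 beats and chords last 3 each, so 48 chords.
Total: 24 + 6 + 14 + 23 + 48 = 115.

115 chords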